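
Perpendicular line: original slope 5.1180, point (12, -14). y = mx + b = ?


Perpendicular slope = -1/m1 = -1/5.1180 = -0.1954
b2 = y0 - m2*x0 = -14 + 12/5.1180 = -14 + 2.3447 = -11.6553

y = -0.1954x - 11.6553


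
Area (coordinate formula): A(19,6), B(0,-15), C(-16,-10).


19*(-15+ 10) = -95
0*(-10-6) = 0
-16*(6+ 15) = -336
sum = -431
Area = |-431|/2 = 215.5000

215.5000 sq units


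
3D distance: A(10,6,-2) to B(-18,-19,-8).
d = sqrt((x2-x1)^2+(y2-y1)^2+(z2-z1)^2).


dx=-28, dy=-25, dz=-6
d = sqrt(784+625+36) = sqrt(1445) = 38.0132

38.0132


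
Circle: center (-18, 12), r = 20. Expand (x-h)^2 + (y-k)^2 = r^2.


(x+ 18)^2 + (y-12)^2 = 20^2
D = -2h = 36, E = -2k = -24
F = h^2+k^2-r^2 = 324+144-400 = 68

x^2 + y^2 + 36x - 24y + 68 = 0


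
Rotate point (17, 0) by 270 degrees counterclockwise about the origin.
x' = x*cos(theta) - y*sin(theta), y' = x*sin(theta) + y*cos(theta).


cos(270) = 0, sin(270) = -1
x' = 17*0 - 0*(-1) = 0
y' = 17*(-1) + 0*0 = -17

(0, -17)


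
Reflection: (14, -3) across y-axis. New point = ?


Reflection rule for y-axis: (-x, y)
(14, -3) -> (-14, -3)

(-14, -3)


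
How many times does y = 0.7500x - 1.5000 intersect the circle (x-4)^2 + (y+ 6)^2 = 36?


Substitute y = 0.7500x - 1.5000: (x-4)^2 + (0.7500x- 1.5000+ 6)^2 = 36
Expand to Ax^2 + Bx + C = 0, where b-k = 4.5
A = 1+m^2 = 1.5625
B = 2(m(b-k) - h) = 2(0.7500*4.5 - 4) = -1.25
C = h^2 + (b-k)^2 - r^2 = 16 + 20.25 - 36 = 0.25
disc = B^2-4AC = 1.5625 - 1.5625 = 0
disc = 0

1 intersection point (tangent)


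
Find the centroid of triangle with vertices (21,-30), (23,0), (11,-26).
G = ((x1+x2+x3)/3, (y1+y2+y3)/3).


Gx = (21+23+11)/3 = 55/3 = 18.3333
Gy = (-30+0- 26)/3 = -56/3 = -18.6667

G = (18.3333, -18.6667)


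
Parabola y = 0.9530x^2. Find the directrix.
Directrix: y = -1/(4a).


a = 0.9530
1/(4a) = 0.2623
directrix: y = -0.2623 = -0.2623

y = -0.2623


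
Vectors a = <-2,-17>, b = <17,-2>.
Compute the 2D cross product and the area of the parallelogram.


cross = -2*(-2) + 17*17 = 4 + 289 = 293
Parallelogram area = |293| = 293

cross = 293, parallelogram area = 293


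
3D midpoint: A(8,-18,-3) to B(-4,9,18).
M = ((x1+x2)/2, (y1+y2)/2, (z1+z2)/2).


Mx = (8- 4)/2 = 2.0000
My = (-18+9)/2 = -4.5000
Mz = (-3+18)/2 = 7.5000

M = (2.0000, -4.5000, 7.5000)


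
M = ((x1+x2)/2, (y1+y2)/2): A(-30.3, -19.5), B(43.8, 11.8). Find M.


Mx = (-30.3 + 43.8)/2 = 13.5/2 = 6.7500
My = (-19.5 + 11.8)/2 = -7.7/2 = -3.8500

(6.7500, -3.8500)


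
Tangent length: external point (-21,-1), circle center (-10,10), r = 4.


d = sqrt((-21+ 10)^2 + (-1-10)^2) = sqrt(121+121) = 15.5563
L = sqrt(242.0000 - 16) = sqrt(226.0000) = 15.0333

15.0333


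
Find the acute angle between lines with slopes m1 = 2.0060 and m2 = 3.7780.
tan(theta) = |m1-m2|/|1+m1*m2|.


m1-m2 = -1.772
1+m1*m2 = 8.578668
tan(theta) = |-1.772/8.578668| = 0.206559
theta = arctan(|-1.772/8.578668|) = 11.6708 degrees (acute angle)

11.6708 degrees


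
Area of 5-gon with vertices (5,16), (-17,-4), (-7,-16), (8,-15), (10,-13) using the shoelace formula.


sum(xi*y_{i+1}) = 5*(-4) - 17*(-16) - 7*(-15) + 8*(-13) + 10*16 = 413
sum(yi*x_{i+1}) = 16*(-17) - 4*(-7) - 16*8 - 15*10 - 13*5 = -587
Area = |413 + 587|/2 = 1000/2 = 500.0000

500.0000 sq units


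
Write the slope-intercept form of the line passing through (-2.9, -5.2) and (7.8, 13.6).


m = (18.8)/(10.7) = 1.7570
b = y1 - m*x1 = -5.2 - (18.8*(-2.9))/(10.7) = -5.2 + 5.0953 = -0.1047

y = 1.7570x - 0.1047


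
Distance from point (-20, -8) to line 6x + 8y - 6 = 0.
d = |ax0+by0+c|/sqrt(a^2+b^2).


|6*(-20) + 8*(-8) - 6| = |-190| = 190
sqrt(36 + 64) = sqrt(100) = 10.0000
d = 190/sqrt(100) = 19.0000

19.0000


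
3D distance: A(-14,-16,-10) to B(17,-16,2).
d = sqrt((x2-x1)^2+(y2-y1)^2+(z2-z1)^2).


dx=31, dy=0, dz=12
d = sqrt(961+0+144) = sqrt(1105) = 33.2415

33.2415


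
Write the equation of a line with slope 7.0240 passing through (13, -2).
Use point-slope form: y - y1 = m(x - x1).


y + 2 = 7.0240(x - 13)
y = 7.0240x - 2 - 7.0240*13
y = 7.0240x - 93.3120

y = 7.0240x - 93.3120


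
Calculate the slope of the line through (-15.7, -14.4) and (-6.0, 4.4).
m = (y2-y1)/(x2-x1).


dy = 4.4 + 14.4 = 18.8
dx = -6.0 + 15.7 = 9.7
m = 18.8/9.7 = 1.9381

m = 1.9381


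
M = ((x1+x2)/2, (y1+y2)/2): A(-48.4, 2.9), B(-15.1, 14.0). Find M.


Mx = (-48.4 - 15.1)/2 = -63.5/2 = -31.7500
My = (2.9 + 14.0)/2 = 16.9/2 = 8.4500

(-31.7500, 8.4500)


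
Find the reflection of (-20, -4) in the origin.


Reflection rule for origin: (-x, -y)
(-20, -4) -> (20, 4)

(20, 4)


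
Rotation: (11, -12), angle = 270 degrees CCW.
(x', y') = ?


cos(270) = 0, sin(270) = -1
x' = 11*0 + 12*(-1) = -12
y' = 11*(-1) - 12*0 = -11

(-12, -11)


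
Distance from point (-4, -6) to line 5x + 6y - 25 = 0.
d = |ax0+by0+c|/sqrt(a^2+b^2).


|5*(-4) + 6*(-6) - 25| = |-81| = 81
sqrt(25 + 36) = sqrt(61) = 7.8102
d = 81/sqrt(61) = 10.3710

10.3710


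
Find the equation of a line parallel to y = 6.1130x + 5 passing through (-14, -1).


Parallel lines have equal slopes.
m2 = 6.1130
b2 = -1 - 6.1130*(-14) = 84.5820

y = 6.1130x + 84.5820


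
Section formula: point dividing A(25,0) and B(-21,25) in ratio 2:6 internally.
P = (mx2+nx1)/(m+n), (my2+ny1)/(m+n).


Px = (2*(-21) + 6*25)/8 = 108/8 = 13.5000
Py = (2*25 + 6*0)/8 = 50/8 = 6.2500

P = (13.5000, 6.2500)


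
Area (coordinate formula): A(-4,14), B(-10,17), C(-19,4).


-4*(17-4) = -52
-10*(4-14) = 100
-19*(14-17) = 57
sum = 105
Area = |105|/2 = 52.5000

52.5000 sq units


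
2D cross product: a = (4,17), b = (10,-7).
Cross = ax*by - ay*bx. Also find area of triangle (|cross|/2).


cross = 4*(-7) - 17*10 = -28 - 170 = -198
Triangle area = |-198|/2 = 198/2 = 99.0000

cross = -198, triangle area = 99.0000


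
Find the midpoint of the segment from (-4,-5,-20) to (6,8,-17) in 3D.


Mx = (-4+6)/2 = 1.0000
My = (-5+8)/2 = 1.5000
Mz = (-20- 17)/2 = -18.5000

M = (1.0000, 1.5000, -18.5000)


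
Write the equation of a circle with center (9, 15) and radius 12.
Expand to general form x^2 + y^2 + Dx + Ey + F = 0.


(x-9)^2 + (y-15)^2 = 12^2
D = -2h = -18, E = -2k = -30
F = h^2+k^2-r^2 = 81+225-144 = 162

x^2 + y^2 - 18x - 30y + 162 = 0


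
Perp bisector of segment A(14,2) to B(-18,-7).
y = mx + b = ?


Midpoint = (-2, -2.5)
Slope of AB = dy/dx = -9/(-32) = 0.2812
Perp slope = -dx/dy = -32/9 = -3.5556
b = My - (perp slope)*Mx = -2.5 + (-32*(-2))/(-9) = -2.5 - 7.1111 = -9.6111

y = -3.5556x - 9.6111


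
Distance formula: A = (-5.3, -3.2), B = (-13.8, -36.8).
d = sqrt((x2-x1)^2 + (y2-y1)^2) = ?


dx = -13.8 + 5.3 = -8.5
dy = -36.8 + 3.2 = -33.6
d = sqrt(72.25 + 1128.96) = sqrt(1201.21) = 34.6585

34.6585


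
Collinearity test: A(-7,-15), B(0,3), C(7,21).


-7*(3-21) + 0*(21+ 15) + 7*(-15-3)
= 126 + 0 - 126 = 0

Yes, collinear (determinant = 0)


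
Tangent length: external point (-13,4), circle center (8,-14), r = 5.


d = sqrt((-13-8)^2 + (4+ 14)^2) = sqrt(441+324) = 27.6586
L = sqrt(765.0000 - 25) = sqrt(740.0000) = 27.2029

27.2029


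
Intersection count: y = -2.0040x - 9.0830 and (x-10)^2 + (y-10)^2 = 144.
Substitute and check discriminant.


Substitute y = -2.0040x - 9.0830: (x-10)^2 + (-2.0040x- 9.0830-10)^2 = 144
Expand to Ax^2 + Bx + C = 0, where b-k = -19.083
A = 1+m^2 = 5.016016
B = 2(m(b-k) - h) = 2(-2.0040*(-19.083) - 10) = 56.484664
C = h^2 + (b-k)^2 - r^2 = 100 + 364.160889 - 144 = 320.160889
disc = B^2-4AC = 3190.5173 - 6423.7286 = -3233.2113
disc < 0

0 intersection points


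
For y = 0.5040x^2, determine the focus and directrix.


a = 0.5040
1/(4a) = 0.4960
Focus = (0, 0.4960)
Directrix: y = -0.4960

Focus = (0, 0.4960), Directrix: y = -0.4960


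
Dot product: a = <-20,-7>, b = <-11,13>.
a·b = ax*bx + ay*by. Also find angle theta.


a·b = -20*(-11) - 7*13 = 220 - 91 = 129
|a| = sqrt(400+49) = 21.1896
|b| = sqrt(121+169) = 17.0294
cos(theta) = 129/(sqrt(449)*sqrt(290)) = 129/sqrt(130210) = 0.357493
theta = arccos(129/sqrt(130210)) = 69.0537 degrees

a·b = 129, theta = 69.0537 deg


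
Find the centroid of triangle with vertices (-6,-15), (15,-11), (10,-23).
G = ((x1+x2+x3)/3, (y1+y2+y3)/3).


Gx = (-6+15+10)/3 = 19/3 = 6.3333
Gy = (-15- 11- 23)/3 = -49/3 = -16.3333

G = (6.3333, -16.3333)


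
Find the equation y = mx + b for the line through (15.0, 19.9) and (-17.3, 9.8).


m = (-10.1)/(-32.3) = 0.3127
b = y1 - m*x1 = 19.9 - (-10.1*15.0)/(-32.3) = 19.9 - 4.6904 = 15.2096

y = 0.3127x + 15.2096


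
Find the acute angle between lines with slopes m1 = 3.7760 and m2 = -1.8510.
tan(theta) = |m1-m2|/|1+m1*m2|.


m1-m2 = 5.627
1+m1*m2 = -5.989376
tan(theta) = |5.627/(-5.989376)| = 0.939497
theta = arctan(|5.627/(-5.989376)|) = 43.2132 degrees (acute angle)

43.2132 degrees


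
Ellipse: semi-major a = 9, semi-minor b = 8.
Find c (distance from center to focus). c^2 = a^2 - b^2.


c^2 = 9^2 - 8^2 = 81 - 64 = 17
c = sqrt(17) = 4.1231

c = 4.1231


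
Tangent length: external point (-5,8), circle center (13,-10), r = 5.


d = sqrt((-5-13)^2 + (8+ 10)^2) = sqrt(324+324) = 25.4558
L = sqrt(648.0000 - 25) = sqrt(623.0000) = 24.9600

24.9600


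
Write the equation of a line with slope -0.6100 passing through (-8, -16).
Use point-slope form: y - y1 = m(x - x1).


y + 16 = -0.6100(x + 8)
y = -0.6100x - 16 + 0.6100*(-8)
y = -0.6100x - 20.8800

y = -0.6100x - 20.8800


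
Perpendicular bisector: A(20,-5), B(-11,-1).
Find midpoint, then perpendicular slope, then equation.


Midpoint = (4.5, -3)
Slope of AB = dy/dx = 4/(-31) = -0.1290
Perp slope = -dx/dy = 31/4 = 7.7500
b = My - (perp slope)*Mx = -3 + (-31*4.5)/4 = -3 - 34.8750 = -37.8750

y = 7.7500x - 37.8750


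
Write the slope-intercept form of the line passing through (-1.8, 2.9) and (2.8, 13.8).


m = (10.9)/(4.6) = 2.3696
b = y1 - m*x1 = 2.9 - (10.9*(-1.8))/(4.6) = 2.9 + 4.2652 = 7.1652

y = 2.3696x + 7.1652


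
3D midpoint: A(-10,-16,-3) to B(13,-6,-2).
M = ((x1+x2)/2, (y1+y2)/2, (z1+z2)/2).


Mx = (-10+13)/2 = 1.5000
My = (-16- 6)/2 = -11.0000
Mz = (-3- 2)/2 = -2.5000

M = (1.5000, -11.0000, -2.5000)


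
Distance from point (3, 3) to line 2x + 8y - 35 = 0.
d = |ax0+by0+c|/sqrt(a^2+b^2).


|2*3 + 8*3 - 35| = |-5| = 5
sqrt(4 + 64) = sqrt(68) = 8.2462
d = 5/sqrt(68) = 0.6063

0.6063


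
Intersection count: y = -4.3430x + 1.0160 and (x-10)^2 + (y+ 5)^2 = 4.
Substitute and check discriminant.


Substitute y = -4.3430x + 1.0160: (x-10)^2 + (-4.3430x+1.0160+ 5)^2 = 4
Expand to Ax^2 + Bx + C = 0, where b-k = 6.016
A = 1+m^2 = 19.861649
B = 2(m(b-k) - h) = 2(-4.3430*6.016 - 10) = -72.254976
C = h^2 + (b-k)^2 - r^2 = 100 + 36.192256 - 4 = 132.192256
disc = B^2-4AC = 5220.7816 - 10502.2248 = -5281.4432
disc < 0

0 intersection points


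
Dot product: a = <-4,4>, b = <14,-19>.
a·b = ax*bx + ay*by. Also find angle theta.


a·b = -4*14 + 4*(-19) = -56 - 76 = -132
|a| = sqrt(16+16) = 5.6569
|b| = sqrt(196+361) = 23.6008
cos(theta) = -132/(sqrt(32)*sqrt(557)) = -132/sqrt(17824) = -0.988716
theta = arccos(-132/sqrt(17824)) = 171.3844 degrees

a·b = -132, theta = 171.3844 deg


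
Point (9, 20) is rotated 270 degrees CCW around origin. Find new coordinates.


cos(270) = 0, sin(270) = -1
x' = 9*0 - 20*(-1) = 20
y' = 9*(-1) + 20*0 = -9

(20, -9)


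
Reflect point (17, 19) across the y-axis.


Reflection rule for y-axis: (-x, y)
(17, 19) -> (-17, 19)

(-17, 19)


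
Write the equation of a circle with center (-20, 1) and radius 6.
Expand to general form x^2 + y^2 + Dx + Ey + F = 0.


(x+ 20)^2 + (y-1)^2 = 6^2
D = -2h = 40, E = -2k = -2
F = h^2+k^2-r^2 = 400+1-36 = 365

x^2 + y^2 + 40x - 2y + 365 = 0


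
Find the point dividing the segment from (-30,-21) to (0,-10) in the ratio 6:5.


Px = (6*0 + 5*(-30))/11 = -150/11 = -13.6364
Py = (6*(-10) + 5*(-21))/11 = -165/11 = -15.0000

P = (-13.6364, -15.0000)


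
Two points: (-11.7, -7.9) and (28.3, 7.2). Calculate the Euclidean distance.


dx = 28.3 + 11.7 = 40.0
dy = 7.2 + 7.9 = 15.1
d = sqrt(1600.0 + 228.01) = sqrt(1828.01) = 42.7552

42.7552


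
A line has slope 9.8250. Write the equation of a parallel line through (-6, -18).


Parallel lines have equal slopes.
m2 = 9.8250
b2 = -18 - 9.8250*(-6) = 40.9500

y = 9.8250x + 40.9500


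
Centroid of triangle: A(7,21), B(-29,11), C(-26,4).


Gx = (7- 29- 26)/3 = -48/3 = -16.0000
Gy = (21+11+4)/3 = 36/3 = 12.0000

G = (-16.0000, 12.0000)


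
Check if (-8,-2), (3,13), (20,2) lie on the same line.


-8*(13-2) + 3*(2+ 2) + 20*(-2-13)
= -88 + 12 - 300 = -376

No, not collinear (determinant = -376)


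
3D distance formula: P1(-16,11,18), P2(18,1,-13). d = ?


dx=34, dy=-10, dz=-31
d = sqrt(1156+100+961) = sqrt(2217) = 47.0850

47.0850


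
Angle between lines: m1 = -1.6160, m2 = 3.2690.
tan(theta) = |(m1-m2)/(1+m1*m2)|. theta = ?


m1-m2 = -4.885
1+m1*m2 = -4.282704
tan(theta) = |-4.885/(-4.282704)| = 1.140635
theta = arctan(|-4.885/(-4.282704)|) = 48.7588 degrees (acute angle)

48.7588 degrees


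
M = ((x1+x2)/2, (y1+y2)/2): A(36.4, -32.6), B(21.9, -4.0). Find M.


Mx = (36.4 + 21.9)/2 = 58.3/2 = 29.1500
My = (-32.6 - 4.0)/2 = -36.6/2 = -18.3000

(29.1500, -18.3000)


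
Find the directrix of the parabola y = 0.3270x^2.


a = 0.3270
1/(4a) = 0.7645
directrix: y = -0.7645 = -0.7645

y = -0.7645


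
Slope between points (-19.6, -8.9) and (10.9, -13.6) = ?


dy = -13.6 + 8.9 = -4.7
dx = 10.9 + 19.6 = 30.5
m = -4.7/30.5 = -0.1541

m = -0.1541


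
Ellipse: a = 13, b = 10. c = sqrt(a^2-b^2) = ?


c^2 = 13^2 - 10^2 = 169 - 100 = 69
c = sqrt(69) = 8.3066

c = 8.3066


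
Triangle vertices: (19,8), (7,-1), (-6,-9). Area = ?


19*(-1+ 9) = 152
7*(-9-8) = -119
-6*(8+ 1) = -54
sum = -21
Area = |-21|/2 = 10.5000

10.5000 sq units


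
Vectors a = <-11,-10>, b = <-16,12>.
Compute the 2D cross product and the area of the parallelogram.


cross = -11*12 + 10*(-16) = -132 - 160 = -292
Parallelogram area = |-292| = 292

cross = -292, parallelogram area = 292


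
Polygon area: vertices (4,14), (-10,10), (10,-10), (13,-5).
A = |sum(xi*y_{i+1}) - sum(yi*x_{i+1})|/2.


sum(xi*y_{i+1}) = 4*10 - 10*(-10) + 10*(-5) + 13*14 = 272
sum(yi*x_{i+1}) = 14*(-10) + 10*10 - 10*13 - 5*4 = -190
Area = |272 + 190|/2 = 462/2 = 231.0000

231.0000 sq units


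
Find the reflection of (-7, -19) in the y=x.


Reflection rule for y=x: (y, x)
(-7, -19) -> (-19, -7)

(-19, -7)


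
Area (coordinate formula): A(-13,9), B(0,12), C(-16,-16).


-13*(12+ 16) = -364
0*(-16-9) = 0
-16*(9-12) = 48
sum = -316
Area = |-316|/2 = 158.0000

158.0000 sq units


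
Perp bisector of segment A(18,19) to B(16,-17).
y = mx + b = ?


Midpoint = (17, 1)
Slope of AB = dy/dx = -36/(-2) = 18.0000
Perp slope = -dx/dy = -2/36 = -0.0556
b = My - (perp slope)*Mx = 1 + (-2*17)/(-36) = 1 + 0.9444 = 1.9444

y = -0.0556x + 1.9444


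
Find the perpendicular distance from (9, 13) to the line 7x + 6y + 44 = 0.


|7*9 + 6*13 + 44| = |185| = 185
sqrt(49 + 36) = sqrt(85) = 9.2195
d = 185/sqrt(85) = 20.0661

20.0661


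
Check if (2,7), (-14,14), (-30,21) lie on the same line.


2*(14-21) - 14*(21-7) - 30*(7-14)
= -14 - 196 + 210 = 0

Yes, collinear (determinant = 0)


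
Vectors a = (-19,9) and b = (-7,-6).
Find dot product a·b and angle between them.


a·b = -19*(-7) + 9*(-6) = 133 - 54 = 79
|a| = sqrt(361+81) = 21.0238
|b| = sqrt(49+36) = 9.2195
cos(theta) = 79/(sqrt(442)*sqrt(85)) = 79/sqrt(37570) = 0.407574
theta = arccos(79/sqrt(37570)) = 65.9475 degrees

a·b = 79, theta = 65.9475 deg


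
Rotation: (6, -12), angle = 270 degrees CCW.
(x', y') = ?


cos(270) = 0, sin(270) = -1
x' = 6*0 + 12*(-1) = -12
y' = 6*(-1) - 12*0 = -6

(-12, -6)


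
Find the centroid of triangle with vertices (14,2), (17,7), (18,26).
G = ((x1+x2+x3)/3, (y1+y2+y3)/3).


Gx = (14+17+18)/3 = 49/3 = 16.3333
Gy = (2+7+26)/3 = 35/3 = 11.6667

G = (16.3333, 11.6667)


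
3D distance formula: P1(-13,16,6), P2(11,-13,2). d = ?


dx=24, dy=-29, dz=-4
d = sqrt(576+841+16) = sqrt(1433) = 37.8550

37.8550


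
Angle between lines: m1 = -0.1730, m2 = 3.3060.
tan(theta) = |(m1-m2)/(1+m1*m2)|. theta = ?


m1-m2 = -3.479
1+m1*m2 = 0.428062
tan(theta) = |-3.479/0.428062| = 8.127327
theta = arctan(|-3.479/0.428062|) = 82.9855 degrees (acute angle)

82.9855 degrees


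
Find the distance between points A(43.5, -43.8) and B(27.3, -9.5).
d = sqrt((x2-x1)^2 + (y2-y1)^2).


dx = 27.3 - 43.5 = -16.2
dy = -9.5 + 43.8 = 34.3
d = sqrt(262.44 + 1176.49) = sqrt(1438.93) = 37.9332

37.9332


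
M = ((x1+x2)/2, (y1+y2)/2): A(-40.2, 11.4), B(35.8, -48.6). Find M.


Mx = (-40.2 + 35.8)/2 = -4.4/2 = -2.2000
My = (11.4 - 48.6)/2 = -37.2/2 = -18.6000

(-2.2000, -18.6000)


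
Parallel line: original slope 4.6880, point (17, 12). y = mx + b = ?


Parallel lines have equal slopes.
m2 = 4.6880
b2 = 12 - 4.6880*17 = -67.6960

y = 4.6880x - 67.6960


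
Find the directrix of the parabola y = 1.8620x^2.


a = 1.8620
1/(4a) = 0.1343
directrix: y = -0.1343 = -0.1343

y = -0.1343


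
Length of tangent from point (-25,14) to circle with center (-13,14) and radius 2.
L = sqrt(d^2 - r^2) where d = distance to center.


d = sqrt((-25+ 13)^2 + (14-14)^2) = sqrt(144+0) = 12.0000
L = sqrt(144.0000 - 4) = sqrt(140.0000) = 11.8322

11.8322


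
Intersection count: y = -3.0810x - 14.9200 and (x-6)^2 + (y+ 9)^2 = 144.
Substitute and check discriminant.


Substitute y = -3.0810x - 14.9200: (x-6)^2 + (-3.0810x- 14.9200+ 9)^2 = 144
Expand to Ax^2 + Bx + C = 0, where b-k = -5.92
A = 1+m^2 = 10.492561
B = 2(m(b-k) - h) = 2(-3.0810*(-5.92) - 6) = 24.47904
C = h^2 + (b-k)^2 - r^2 = 36 + 35.0464 - 144 = -72.9536
disc = B^2-4AC = 599.2234 + 3061.8804 = 3661.1038
disc > 0

2 intersection points


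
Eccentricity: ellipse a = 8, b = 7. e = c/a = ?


c = sqrt(64-49) = sqrt(15) = 3.8730
e = c/a = sqrt(15)/8 = 0.4841

e = 0.4841


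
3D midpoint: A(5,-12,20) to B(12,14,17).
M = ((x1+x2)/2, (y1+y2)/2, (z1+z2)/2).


Mx = (5+12)/2 = 8.5000
My = (-12+14)/2 = 1.0000
Mz = (20+17)/2 = 18.5000

M = (8.5000, 1.0000, 18.5000)


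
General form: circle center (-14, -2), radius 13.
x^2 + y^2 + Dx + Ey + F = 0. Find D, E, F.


(x+ 14)^2 + (y+ 2)^2 = 13^2
D = -2h = 28, E = -2k = 4
F = h^2+k^2-r^2 = 196+4-169 = 31

D = 28, E = 4, F = 31


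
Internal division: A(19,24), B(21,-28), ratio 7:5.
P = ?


Px = (7*21 + 5*19)/12 = 242/12 = 20.1667
Py = (7*(-28) + 5*24)/12 = -76/12 = -6.3333

P = (20.1667, -6.3333)


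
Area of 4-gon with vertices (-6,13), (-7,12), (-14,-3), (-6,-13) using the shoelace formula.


sum(xi*y_{i+1}) = -6*12 - 7*(-3) - 14*(-13) - 6*13 = 53
sum(yi*x_{i+1}) = 13*(-7) + 12*(-14) - 3*(-6) - 13*(-6) = -163
Area = |53 + 163|/2 = 216/2 = 108.0000

108.0000 sq units


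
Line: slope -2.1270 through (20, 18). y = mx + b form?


y - 18 = -2.1270(x - 20)
y = -2.1270x + 18 + 2.1270*20
y = -2.1270x + 60.5400

y = -2.1270x + 60.5400


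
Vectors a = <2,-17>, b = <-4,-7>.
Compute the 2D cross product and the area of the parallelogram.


cross = 2*(-7) + 17*(-4) = -14 - 68 = -82
Parallelogram area = |-82| = 82

cross = -82, parallelogram area = 82


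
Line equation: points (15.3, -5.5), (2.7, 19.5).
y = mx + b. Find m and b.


m = (25.0)/(-12.6) = -1.9841
b = y1 - m*x1 = -5.5 - (25.0*15.3)/(-12.6) = -5.5 + 30.3571 = 24.8571

y = -1.9841x + 24.8571


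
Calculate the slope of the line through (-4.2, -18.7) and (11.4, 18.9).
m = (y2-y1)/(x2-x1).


dy = 18.9 + 18.7 = 37.6
dx = 11.4 + 4.2 = 15.6
m = 37.6/15.6 = 2.4103

m = 2.4103


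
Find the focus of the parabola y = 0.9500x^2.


a = 0.9500
4a = 3.8000
focus = (0, 1/3.8000) = (0, 0.2632)

Focus = (0, 0.2632)


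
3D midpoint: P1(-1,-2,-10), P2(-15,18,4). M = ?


Mx = (-1- 15)/2 = -8.0000
My = (-2+18)/2 = 8.0000
Mz = (-10+4)/2 = -3.0000

M = (-8.0000, 8.0000, -3.0000)


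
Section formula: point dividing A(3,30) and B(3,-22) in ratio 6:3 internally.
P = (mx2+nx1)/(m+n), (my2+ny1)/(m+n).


Px = (6*3 + 3*3)/9 = 27/9 = 3.0000
Py = (6*(-22) + 3*30)/9 = -42/9 = -4.6667

P = (3.0000, -4.6667)


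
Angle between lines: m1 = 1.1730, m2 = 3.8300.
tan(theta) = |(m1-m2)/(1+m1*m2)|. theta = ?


m1-m2 = -2.657
1+m1*m2 = 5.49259
tan(theta) = |-2.657/5.49259| = 0.483743
theta = arctan(|-2.657/5.49259|) = 25.8150 degrees (acute angle)

25.8150 degrees


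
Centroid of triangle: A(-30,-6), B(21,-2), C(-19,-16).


Gx = (-30+21- 19)/3 = -28/3 = -9.3333
Gy = (-6- 2- 16)/3 = -24/3 = -8.0000

G = (-9.3333, -8.0000)


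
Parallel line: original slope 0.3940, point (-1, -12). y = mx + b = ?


Parallel lines have equal slopes.
m2 = 0.3940
b2 = -12 - 0.3940*(-1) = -11.6060

y = 0.3940x - 11.6060


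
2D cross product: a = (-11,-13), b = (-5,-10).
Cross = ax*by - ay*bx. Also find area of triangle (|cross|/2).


cross = -11*(-10) + 13*(-5) = 110 - 65 = 45
Triangle area = |45|/2 = 45/2 = 22.5000

cross = 45, triangle area = 22.5000


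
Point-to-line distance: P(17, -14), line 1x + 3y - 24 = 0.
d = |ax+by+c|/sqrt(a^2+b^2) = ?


|1*17 + 3*(-14) - 24| = |-49| = 49
sqrt(1 + 9) = sqrt(10) = 3.1623
d = 49/sqrt(10) = 15.4952

15.4952


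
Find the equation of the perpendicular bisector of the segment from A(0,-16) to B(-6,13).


Midpoint = (-3, -1.5)
Slope of AB = dy/dx = 29/(-6) = -4.8333
Perp slope = -dx/dy = 6/29 = 0.2069
b = My - (perp slope)*Mx = -1.5 + (-6*(-3))/29 = -1.5 + 0.6207 = -0.8793

y = 0.2069x - 0.8793


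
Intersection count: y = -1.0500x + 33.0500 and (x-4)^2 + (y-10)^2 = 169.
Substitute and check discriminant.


Substitute y = -1.0500x + 33.0500: (x-4)^2 + (-1.0500x+33.0500-10)^2 = 169
Expand to Ax^2 + Bx + C = 0, where b-k = 23.05
A = 1+m^2 = 2.1025
B = 2(m(b-k) - h) = 2(-1.0500*23.05 - 4) = -56.405
C = h^2 + (b-k)^2 - r^2 = 16 + 531.3025 - 169 = 378.3025
disc = B^2-4AC = 3181.5240 - 3181.5240 = 0
disc = 0

1 intersection point (tangent)


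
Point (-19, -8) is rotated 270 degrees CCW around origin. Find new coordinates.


cos(270) = 0, sin(270) = -1
x' = -19*0 + 8*(-1) = -8
y' = -19*(-1) - 8*0 = 19

(-8, 19)


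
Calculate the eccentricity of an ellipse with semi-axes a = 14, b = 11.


c = sqrt(196-121) = sqrt(75) = 8.6603
e = c/a = sqrt(75)/14 = 0.6186

e = 0.6186


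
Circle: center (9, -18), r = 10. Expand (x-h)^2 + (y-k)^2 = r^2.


(x-9)^2 + (y+ 18)^2 = 10^2
D = -2h = -18, E = -2k = 36
F = h^2+k^2-r^2 = 81+324-100 = 305

x^2 + y^2 - 18x + 36y + 305 = 0


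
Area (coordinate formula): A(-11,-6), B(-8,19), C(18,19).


-11*(19-19) = 0
-8*(19+ 6) = -200
18*(-6-19) = -450
sum = -650
Area = |-650|/2 = 325.0000

325.0000 sq units


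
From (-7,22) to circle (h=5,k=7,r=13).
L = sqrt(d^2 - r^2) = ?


d = sqrt((-7-5)^2 + (22-7)^2) = sqrt(144+225) = 19.2094
L = sqrt(369.0000 - 169) = sqrt(200.0000) = 14.1421

14.1421


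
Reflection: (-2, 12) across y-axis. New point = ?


Reflection rule for y-axis: (-x, y)
(-2, 12) -> (2, 12)

(2, 12)


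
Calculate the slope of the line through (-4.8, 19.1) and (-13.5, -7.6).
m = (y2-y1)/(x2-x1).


dy = -7.6 - 19.1 = -26.7
dx = -13.5 + 4.8 = -8.7
m = -26.7/(-8.7) = 3.0690

m = 3.0690


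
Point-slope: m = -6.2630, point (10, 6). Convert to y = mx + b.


y - 6 = -6.2630(x - 10)
y = -6.2630x + 6 + 6.2630*10
y = -6.2630x + 68.6300

y = -6.2630x + 68.6300


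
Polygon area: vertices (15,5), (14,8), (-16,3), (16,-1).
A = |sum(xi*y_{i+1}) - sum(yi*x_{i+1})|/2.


sum(xi*y_{i+1}) = 15*8 + 14*3 - 16*(-1) + 16*5 = 258
sum(yi*x_{i+1}) = 5*14 + 8*(-16) + 3*16 - 1*15 = -25
Area = |258 + 25|/2 = 283/2 = 141.5000

141.5000 sq units


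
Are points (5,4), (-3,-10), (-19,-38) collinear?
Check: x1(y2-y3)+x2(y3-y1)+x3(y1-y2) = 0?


5*(-10+ 38) - 3*(-38-4) - 19*(4+ 10)
= 140 + 126 - 266 = 0

Yes, collinear (determinant = 0)


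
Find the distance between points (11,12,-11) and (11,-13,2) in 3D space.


dx=0, dy=-25, dz=13
d = sqrt(0+625+169) = sqrt(794) = 28.1780

28.1780


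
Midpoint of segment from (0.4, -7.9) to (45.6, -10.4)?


Mx = (0.4 + 45.6)/2 = 46.0/2 = 23.0000
My = (-7.9 - 10.4)/2 = -18.3/2 = -9.1500

(23.0000, -9.1500)


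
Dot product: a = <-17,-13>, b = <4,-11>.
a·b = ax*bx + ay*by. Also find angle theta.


a·b = -17*4 - 13*(-11) = -68 + 143 = 75
|a| = sqrt(289+169) = 21.4009
|b| = sqrt(16+121) = 11.7047
cos(theta) = 75/(sqrt(458)*sqrt(137)) = 75/sqrt(62746) = 0.299411
theta = arccos(75/sqrt(62746)) = 72.5777 degrees

a·b = 75, theta = 72.5777 deg


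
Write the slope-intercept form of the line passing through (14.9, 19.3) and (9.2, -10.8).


m = (-30.1)/(-5.7) = 5.2807
b = y1 - m*x1 = 19.3 - (-30.1*14.9)/(-5.7) = 19.3 - 78.6825 = -59.3825

y = 5.2807x - 59.3825


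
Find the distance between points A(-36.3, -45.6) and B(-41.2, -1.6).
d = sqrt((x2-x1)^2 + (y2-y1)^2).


dx = -41.2 + 36.3 = -4.9
dy = -1.6 + 45.6 = 44.0
d = sqrt(24.01 + 1936.0) = sqrt(1960.01) = 44.2720

44.2720


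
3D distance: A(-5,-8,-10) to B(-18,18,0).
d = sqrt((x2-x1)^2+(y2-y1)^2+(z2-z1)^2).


dx=-13, dy=26, dz=10
d = sqrt(169+676+100) = sqrt(945) = 30.7409

30.7409


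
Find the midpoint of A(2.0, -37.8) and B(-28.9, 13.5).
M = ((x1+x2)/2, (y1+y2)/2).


Mx = (2.0 - 28.9)/2 = -26.9/2 = -13.4500
My = (-37.8 + 13.5)/2 = -24.3/2 = -12.1500

(-13.4500, -12.1500)


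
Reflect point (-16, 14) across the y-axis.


Reflection rule for y-axis: (-x, y)
(-16, 14) -> (16, 14)

(16, 14)


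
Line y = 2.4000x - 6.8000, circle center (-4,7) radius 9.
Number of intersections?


Substitute y = 2.4000x - 6.8000: (x+ 4)^2 + (2.4000x- 6.8000-7)^2 = 81
Expand to Ax^2 + Bx + C = 0, where b-k = -13.8
A = 1+m^2 = 6.76
B = 2(m(b-k) - h) = 2(2.4000*(-13.8) + 4) = -58.24
C = h^2 + (b-k)^2 - r^2 = 16 + 190.44 - 81 = 125.44
disc = B^2-4AC = 3391.8976 - 3391.8976 = 0
disc = 0

1 intersection point (tangent)


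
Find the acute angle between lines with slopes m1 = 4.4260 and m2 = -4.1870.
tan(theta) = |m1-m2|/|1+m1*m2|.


m1-m2 = 8.613
1+m1*m2 = -17.531662
tan(theta) = |8.613/(-17.531662)| = 0.491283
theta = arctan(|8.613/(-17.531662)|) = 26.1641 degrees (acute angle)

26.1641 degrees


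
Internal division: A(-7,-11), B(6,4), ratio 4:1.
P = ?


Px = (4*6 + 1*(-7))/5 = 17/5 = 3.4000
Py = (4*4 + 1*(-11))/5 = 5/5 = 1.0000

P = (3.4000, 1.0000)


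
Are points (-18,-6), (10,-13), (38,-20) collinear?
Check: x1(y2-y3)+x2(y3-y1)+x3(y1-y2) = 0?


-18*(-13+ 20) + 10*(-20+ 6) + 38*(-6+ 13)
= -126 - 140 + 266 = 0

Yes, collinear (determinant = 0)


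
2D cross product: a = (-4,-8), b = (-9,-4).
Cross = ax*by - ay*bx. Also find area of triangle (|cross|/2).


cross = -4*(-4) + 8*(-9) = 16 - 72 = -56
Triangle area = |-56|/2 = 56/2 = 28.0000

cross = -56, triangle area = 28.0000


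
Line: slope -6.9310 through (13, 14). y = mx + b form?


y - 14 = -6.9310(x - 13)
y = -6.9310x + 14 + 6.9310*13
y = -6.9310x + 104.1030

y = -6.9310x + 104.1030


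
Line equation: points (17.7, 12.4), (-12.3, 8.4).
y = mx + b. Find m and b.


m = (-4.0)/(-30.0) = 0.1333
b = y1 - m*x1 = 12.4 - (-4.0*17.7)/(-30.0) = 12.4 - 2.3600 = 10.0400

y = 0.1333x + 10.0400


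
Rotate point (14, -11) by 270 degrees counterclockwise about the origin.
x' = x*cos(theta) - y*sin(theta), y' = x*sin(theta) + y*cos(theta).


cos(270) = 0, sin(270) = -1
x' = 14*0 + 11*(-1) = -11
y' = 14*(-1) - 11*0 = -14

(-11, -14)


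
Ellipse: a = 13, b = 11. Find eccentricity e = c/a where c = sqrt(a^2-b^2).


c = sqrt(169-121) = sqrt(48) = 6.9282
e = c/a = sqrt(48)/13 = 0.5329

e = 0.5329


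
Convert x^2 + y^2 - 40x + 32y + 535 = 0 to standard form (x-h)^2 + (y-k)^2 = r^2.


h = -D/2 = 40/2 = 20
k = -E/2 = -32/2 = -16
r^2 = h^2 + k^2 - F = 400 + 256 - 535 = 121
r = 11

Center (20, -16), radius = 11


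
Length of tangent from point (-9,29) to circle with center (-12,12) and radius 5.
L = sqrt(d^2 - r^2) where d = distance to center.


d = sqrt((-9+ 12)^2 + (29-12)^2) = sqrt(9+289) = 17.2627
L = sqrt(298.0000 - 25) = sqrt(273.0000) = 16.5227

16.5227


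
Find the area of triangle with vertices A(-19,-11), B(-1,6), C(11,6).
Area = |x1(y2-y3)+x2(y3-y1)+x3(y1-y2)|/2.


-19*(6-6) = 0
-1*(6+ 11) = -17
11*(-11-6) = -187
sum = -204
Area = |-204|/2 = 102.0000

102.0000 sq units


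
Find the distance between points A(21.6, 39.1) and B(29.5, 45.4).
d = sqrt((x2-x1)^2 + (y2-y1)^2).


dx = 29.5 - 21.6 = 7.9
dy = 45.4 - 39.1 = 6.3
d = sqrt(62.41 + 39.69) = sqrt(102.1) = 10.1045

10.1045


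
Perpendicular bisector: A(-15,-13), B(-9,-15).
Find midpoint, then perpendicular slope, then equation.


Midpoint = (-12, -14)
Slope of AB = dy/dx = -2/6 = -0.3333
Perp slope = -dx/dy = 6/2 = 3.0000
b = My - (perp slope)*Mx = -14 + (6*(-12))/(-2) = -14 + 36.0000 = 22.0000

y = 3.0000x + 22.0000


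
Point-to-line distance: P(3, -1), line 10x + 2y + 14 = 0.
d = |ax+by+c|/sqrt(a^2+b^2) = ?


|10*3 + 2*(-1) + 14| = |42| = 42
sqrt(100 + 4) = sqrt(104) = 10.1980
d = 42/sqrt(104) = 4.1184

4.1184


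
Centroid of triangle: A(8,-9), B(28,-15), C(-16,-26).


Gx = (8+28- 16)/3 = 20/3 = 6.6667
Gy = (-9- 15- 26)/3 = -50/3 = -16.6667

G = (6.6667, -16.6667)


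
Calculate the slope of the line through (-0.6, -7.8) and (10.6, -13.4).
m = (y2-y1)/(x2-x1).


dy = -13.4 + 7.8 = -5.6
dx = 10.6 + 0.6 = 11.2
m = -5.6/11.2 = -0.5000

m = -0.5000


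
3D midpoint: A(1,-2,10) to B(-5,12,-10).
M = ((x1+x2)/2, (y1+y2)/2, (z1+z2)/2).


Mx = (1- 5)/2 = -2.0000
My = (-2+12)/2 = 5.0000
Mz = (10- 10)/2 = 0

M = (-2.0000, 5.0000, 0)


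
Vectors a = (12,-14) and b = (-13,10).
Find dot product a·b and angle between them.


a·b = 12*(-13) - 14*10 = -156 - 140 = -296
|a| = sqrt(144+196) = 18.4391
|b| = sqrt(169+100) = 16.4012
cos(theta) = -296/(sqrt(340)*sqrt(269)) = -296/sqrt(91460) = -0.978760
theta = arccos(-296/sqrt(91460)) = 168.1699 degrees

a·b = -296, theta = 168.1699 deg


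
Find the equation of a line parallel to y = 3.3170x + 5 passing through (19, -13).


Parallel lines have equal slopes.
m2 = 3.3170
b2 = -13 - 3.3170*19 = -76.0230

y = 3.3170x - 76.0230


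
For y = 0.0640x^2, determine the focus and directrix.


a = 0.0640
1/(4a) = 3.9062
Focus = (0, 3.9062)
Directrix: y = -3.9062

Focus = (0, 3.9062), Directrix: y = -3.9062


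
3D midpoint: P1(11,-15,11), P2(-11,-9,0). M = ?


Mx = (11- 11)/2 = 0
My = (-15- 9)/2 = -12.0000
Mz = (11+0)/2 = 5.5000

M = (0, -12.0000, 5.5000)


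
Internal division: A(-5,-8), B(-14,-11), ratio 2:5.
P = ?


Px = (2*(-14) + 5*(-5))/7 = -53/7 = -7.5714
Py = (2*(-11) + 5*(-8))/7 = -62/7 = -8.8571

P = (-7.5714, -8.8571)


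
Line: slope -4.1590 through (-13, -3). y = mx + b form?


y + 3 = -4.1590(x + 13)
y = -4.1590x - 3 + 4.1590*(-13)
y = -4.1590x - 57.0670

y = -4.1590x - 57.0670


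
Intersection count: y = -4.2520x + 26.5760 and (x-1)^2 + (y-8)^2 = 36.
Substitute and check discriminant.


Substitute y = -4.2520x + 26.5760: (x-1)^2 + (-4.2520x+26.5760-8)^2 = 36
Expand to Ax^2 + Bx + C = 0, where b-k = 18.576
A = 1+m^2 = 19.079504
B = 2(m(b-k) - h) = 2(-4.2520*18.576 - 1) = -159.970304
C = h^2 + (b-k)^2 - r^2 = 1 + 345.067776 - 36 = 310.067776
disc = B^2-4AC = 25590.4982 - 23663.7575 = 1926.7407
disc > 0

2 intersection points


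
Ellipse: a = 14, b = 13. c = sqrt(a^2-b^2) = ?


c^2 = 14^2 - 13^2 = 196 - 169 = 27
c = sqrt(27) = 5.1962

c = 5.1962


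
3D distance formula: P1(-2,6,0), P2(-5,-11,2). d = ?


dx=-3, dy=-17, dz=2
d = sqrt(9+289+4) = sqrt(302) = 17.3781

17.3781


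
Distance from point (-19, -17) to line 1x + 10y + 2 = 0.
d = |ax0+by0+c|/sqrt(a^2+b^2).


|1*(-19) + 10*(-17) + 2| = |-187| = 187
sqrt(1 + 100) = sqrt(101) = 10.0499
d = 187/sqrt(101) = 18.6072

18.6072


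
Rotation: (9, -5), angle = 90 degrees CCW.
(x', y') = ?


cos(90) = 0, sin(90) = 1
x' = 9*0 + 5*1 = 5
y' = 9*1 - 5*0 = 9

(5, 9)


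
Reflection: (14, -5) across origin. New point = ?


Reflection rule for origin: (-x, -y)
(14, -5) -> (-14, 5)

(-14, 5)


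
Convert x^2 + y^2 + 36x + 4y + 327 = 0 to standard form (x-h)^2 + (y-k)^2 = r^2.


h = -D/2 = -36/2 = -18
k = -E/2 = -4/2 = -2
r^2 = h^2 + k^2 - F = 324 + 4 - 327 = 1
r = 1

Center (-18, -2), radius = 1


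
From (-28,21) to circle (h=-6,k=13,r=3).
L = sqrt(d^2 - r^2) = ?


d = sqrt((-28+ 6)^2 + (21-13)^2) = sqrt(484+64) = 23.4094
L = sqrt(548.0000 - 9) = sqrt(539.0000) = 23.2164

23.2164


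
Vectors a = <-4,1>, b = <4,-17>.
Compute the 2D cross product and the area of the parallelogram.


cross = -4*(-17) - 1*4 = 68 - 4 = 64
Parallelogram area = |64| = 64

cross = 64, parallelogram area = 64


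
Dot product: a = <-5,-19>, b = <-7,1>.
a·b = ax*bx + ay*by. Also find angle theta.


a·b = -5*(-7) - 19*1 = 35 - 19 = 16
|a| = sqrt(25+361) = 19.6469
|b| = sqrt(49+1) = 7.0711
cos(theta) = 16/(sqrt(386)*sqrt(50)) = 16/sqrt(19300) = 0.115171
theta = arccos(16/sqrt(19300)) = 83.3865 degrees

a·b = 16, theta = 83.3865 deg


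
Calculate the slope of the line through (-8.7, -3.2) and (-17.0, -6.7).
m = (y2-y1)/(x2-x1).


dy = -6.7 + 3.2 = -3.5
dx = -17.0 + 8.7 = -8.3
m = -3.5/(-8.3) = 0.4217

m = 0.4217


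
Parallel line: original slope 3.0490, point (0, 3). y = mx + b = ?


Parallel lines have equal slopes.
m2 = 3.0490
b2 = 3 - 3.0490*0 = 3.0000

y = 3.0490x + 3.0000


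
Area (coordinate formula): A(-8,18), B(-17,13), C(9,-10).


-8*(13+ 10) = -184
-17*(-10-18) = 476
9*(18-13) = 45
sum = 337
Area = |337|/2 = 168.5000

168.5000 sq units


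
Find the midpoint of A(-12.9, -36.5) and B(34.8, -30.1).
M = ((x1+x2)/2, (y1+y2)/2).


Mx = (-12.9 + 34.8)/2 = 21.9/2 = 10.9500
My = (-36.5 - 30.1)/2 = -66.6/2 = -33.3000

(10.9500, -33.3000)


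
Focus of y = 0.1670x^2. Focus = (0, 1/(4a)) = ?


a = 0.1670
4a = 0.6680
focus = (0, 1/0.6680) = (0, 1.4970)

Focus = (0, 1.4970)


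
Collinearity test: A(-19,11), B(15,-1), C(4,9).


-19*(-1-9) + 15*(9-11) + 4*(11+ 1)
= 190 - 30 + 48 = 208

No, not collinear (determinant = 208)


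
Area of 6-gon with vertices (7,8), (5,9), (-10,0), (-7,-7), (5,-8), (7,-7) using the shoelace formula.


sum(xi*y_{i+1}) = 7*9 + 5*0 - 10*(-7) - 7*(-8) + 5*(-7) + 7*8 = 210
sum(yi*x_{i+1}) = 8*5 + 9*(-10) + 0*(-7) - 7*5 - 8*7 - 7*7 = -190
Area = |210 + 190|/2 = 400/2 = 200.0000

200.0000 sq units


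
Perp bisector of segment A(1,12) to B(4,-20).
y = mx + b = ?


Midpoint = (2.5, -4)
Slope of AB = dy/dx = -32/3 = -10.6667
Perp slope = -dx/dy = 3/32 = 0.0938
b = My - (perp slope)*Mx = -4 + (3*2.5)/(-32) = -4 - 0.2344 = -4.2344

y = 0.0938x - 4.2344


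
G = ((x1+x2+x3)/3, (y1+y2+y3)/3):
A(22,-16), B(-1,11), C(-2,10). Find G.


Gx = (22- 1- 2)/3 = 19/3 = 6.3333
Gy = (-16+11+10)/3 = 5/3 = 1.6667

G = (6.3333, 1.6667)


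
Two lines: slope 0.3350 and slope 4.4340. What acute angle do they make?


m1-m2 = -4.099
1+m1*m2 = 2.48539
tan(theta) = |-4.099/2.48539| = 1.649238
theta = arctan(|-4.099/2.48539|) = 58.7699 degrees (acute angle)

58.7699 degrees


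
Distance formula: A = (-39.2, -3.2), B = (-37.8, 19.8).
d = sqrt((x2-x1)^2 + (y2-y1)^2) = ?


dx = -37.8 + 39.2 = 1.4
dy = 19.8 + 3.2 = 23.0
d = sqrt(1.96 + 529.0) = sqrt(530.96) = 23.0426

23.0426


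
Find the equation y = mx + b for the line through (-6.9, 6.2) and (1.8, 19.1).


m = (12.9)/(8.7) = 1.4828
b = y1 - m*x1 = 6.2 - (12.9*(-6.9))/(8.7) = 6.2 + 10.2310 = 16.4310

y = 1.4828x + 16.4310


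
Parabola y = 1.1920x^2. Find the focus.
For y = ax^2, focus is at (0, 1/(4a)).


a = 1.1920
4a = 4.7680
focus = (0, 1/4.7680) = (0, 0.2097)

Focus = (0, 0.2097)


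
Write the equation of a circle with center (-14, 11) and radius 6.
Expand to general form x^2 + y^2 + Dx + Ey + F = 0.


(x+ 14)^2 + (y-11)^2 = 6^2
D = -2h = 28, E = -2k = -22
F = h^2+k^2-r^2 = 196+121-36 = 281

x^2 + y^2 + 28x - 22y + 281 = 0


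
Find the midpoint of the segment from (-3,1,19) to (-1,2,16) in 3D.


Mx = (-3- 1)/2 = -2.0000
My = (1+2)/2 = 1.5000
Mz = (19+16)/2 = 17.5000

M = (-2.0000, 1.5000, 17.5000)


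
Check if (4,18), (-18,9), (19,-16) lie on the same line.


4*(9+ 16) - 18*(-16-18) + 19*(18-9)
= 100 + 612 + 171 = 883

No, not collinear (determinant = 883)


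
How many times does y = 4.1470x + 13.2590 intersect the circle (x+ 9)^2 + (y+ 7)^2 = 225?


Substitute y = 4.1470x + 13.2590: (x+ 9)^2 + (4.1470x+13.2590+ 7)^2 = 225
Expand to Ax^2 + Bx + C = 0, where b-k = 20.259
A = 1+m^2 = 18.197609
B = 2(m(b-k) - h) = 2(4.1470*20.259 + 9) = 186.028146
C = h^2 + (b-k)^2 - r^2 = 81 + 410.427081 - 225 = 266.427081
disc = B^2-4AC = 34606.4711 - 19393.3434 = 15213.1277
disc > 0

2 intersection points


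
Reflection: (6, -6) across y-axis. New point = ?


Reflection rule for y-axis: (-x, y)
(6, -6) -> (-6, -6)

(-6, -6)


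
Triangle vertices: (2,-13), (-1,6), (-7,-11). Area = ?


2*(6+ 11) = 34
-1*(-11+ 13) = -2
-7*(-13-6) = 133
sum = 165
Area = |165|/2 = 82.5000

82.5000 sq units


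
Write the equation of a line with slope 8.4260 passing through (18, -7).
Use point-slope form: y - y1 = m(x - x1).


y + 7 = 8.4260(x - 18)
y = 8.4260x - 7 - 8.4260*18
y = 8.4260x - 158.6680

y = 8.4260x - 158.6680


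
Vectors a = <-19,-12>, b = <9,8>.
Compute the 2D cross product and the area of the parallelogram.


cross = -19*8 + 12*9 = -152 + 108 = -44
Parallelogram area = |-44| = 44

cross = -44, parallelogram area = 44


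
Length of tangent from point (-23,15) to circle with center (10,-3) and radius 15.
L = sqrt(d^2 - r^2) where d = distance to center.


d = sqrt((-23-10)^2 + (15+ 3)^2) = sqrt(1089+324) = 37.5899
L = sqrt(1413.0000 - 225) = sqrt(1188.0000) = 34.4674

34.4674


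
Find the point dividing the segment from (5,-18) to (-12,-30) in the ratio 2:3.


Px = (2*(-12) + 3*5)/5 = -9/5 = -1.8000
Py = (2*(-30) + 3*(-18))/5 = -114/5 = -22.8000

P = (-1.8000, -22.8000)


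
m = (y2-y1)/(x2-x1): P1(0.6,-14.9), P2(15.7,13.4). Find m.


dy = 13.4 + 14.9 = 28.3
dx = 15.7 - 0.6 = 15.1
m = 28.3/15.1 = 1.8742

m = 1.8742


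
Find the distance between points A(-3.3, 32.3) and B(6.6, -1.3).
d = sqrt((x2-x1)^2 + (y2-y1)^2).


dx = 6.6 + 3.3 = 9.9
dy = -1.3 - 32.3 = -33.6
d = sqrt(98.01 + 1128.96) = sqrt(1226.97) = 35.0281

35.0281


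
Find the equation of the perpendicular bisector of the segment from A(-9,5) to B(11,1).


Midpoint = (1, 3)
Slope of AB = dy/dx = -4/20 = -0.2000
Perp slope = -dx/dy = 20/4 = 5.0000
b = My - (perp slope)*Mx = 3 + (20*1)/(-4) = 3 - 5.0000 = -2.0000

y = 5.0000x - 2.0000


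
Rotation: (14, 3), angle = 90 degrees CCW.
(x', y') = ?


cos(90) = 0, sin(90) = 1
x' = 14*0 - 3*1 = -3
y' = 14*1 + 3*0 = 14

(-3, 14)


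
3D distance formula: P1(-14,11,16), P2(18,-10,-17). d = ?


dx=32, dy=-21, dz=-33
d = sqrt(1024+441+1089) = sqrt(2554) = 50.5371

50.5371


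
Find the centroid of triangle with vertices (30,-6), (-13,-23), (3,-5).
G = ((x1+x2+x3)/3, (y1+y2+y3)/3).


Gx = (30- 13+3)/3 = 20/3 = 6.6667
Gy = (-6- 23- 5)/3 = -34/3 = -11.3333

G = (6.6667, -11.3333)


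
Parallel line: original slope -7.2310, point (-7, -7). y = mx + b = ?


Parallel lines have equal slopes.
m2 = -7.2310
b2 = -7 + 7.2310*(-7) = -57.6170

y = -7.2310x - 57.6170


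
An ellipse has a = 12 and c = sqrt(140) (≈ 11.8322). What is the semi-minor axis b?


b^2 = 12^2 - (sqrt(140))^2 = 144 - 140 = 4
b = sqrt(4) = 2

b = 2


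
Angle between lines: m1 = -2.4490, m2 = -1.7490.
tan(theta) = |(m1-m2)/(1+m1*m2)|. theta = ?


m1-m2 = -0.7
1+m1*m2 = 5.283301
tan(theta) = |-0.7/5.283301| = 0.132493
theta = arctan(|-0.7/5.283301|) = 7.5473 degrees (acute angle)

7.5473 degrees
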